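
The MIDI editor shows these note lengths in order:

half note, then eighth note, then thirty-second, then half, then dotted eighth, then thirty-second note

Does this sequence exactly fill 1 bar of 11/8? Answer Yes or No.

Yes

One bar of 11/8 = 44 thirty-second notes.
Express everything in thirty-second notes: half note = 16; eighth note = 4; thirty-second = 1; half = 16; dotted eighth = 6; thirty-second note = 1.
Adding: 16 + 4 + 1 + 16 + 6 + 1 = 44.
44 equals 44, so the answer is Yes.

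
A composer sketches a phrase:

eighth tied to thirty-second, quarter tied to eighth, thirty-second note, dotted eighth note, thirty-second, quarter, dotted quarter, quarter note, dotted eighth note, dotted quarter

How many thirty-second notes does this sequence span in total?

Convert each value to thirty-second notes: eighth tied to thirty-second (eighth + thirty-second) = 5; quarter tied to eighth (quarter + eighth) = 12; thirty-second note = 1; dotted eighth note = 6; thirty-second = 1; quarter = 8; dotted quarter = 12; quarter note = 8; dotted eighth note = 6; dotted quarter = 12.
Total: 5 + 12 + 1 + 6 + 1 + 8 + 12 + 8 + 6 + 12 = 71 thirty-second notes.

71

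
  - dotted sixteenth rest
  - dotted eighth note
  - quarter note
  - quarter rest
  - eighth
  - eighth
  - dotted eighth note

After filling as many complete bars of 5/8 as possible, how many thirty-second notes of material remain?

19

One bar of 5/8 = 20 thirty-second notes.
Express everything in thirty-second notes: dotted sixteenth rest = 3; dotted eighth note = 6; quarter note = 8; quarter rest = 8; eighth = 4; eighth = 4; dotted eighth note = 6.
Altogether 3 + 6 + 8 + 8 + 4 + 4 + 6 = 39.
39 ÷ 20 = 1 complete bar with 19 thirty-second notes remaining.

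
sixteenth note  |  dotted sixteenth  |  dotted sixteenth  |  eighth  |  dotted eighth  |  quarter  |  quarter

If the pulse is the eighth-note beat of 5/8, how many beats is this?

One eighth-note beat = 4 thirty-second notes.
Convert each value to thirty-second notes: sixteenth note = 2; dotted sixteenth = 3; dotted sixteenth = 3; eighth = 4; dotted eighth = 6; quarter = 8; quarter = 8.
Total: 2 + 3 + 3 + 4 + 6 + 8 + 8 = 34.
34 ÷ 4 = 8.5 beats.

8.5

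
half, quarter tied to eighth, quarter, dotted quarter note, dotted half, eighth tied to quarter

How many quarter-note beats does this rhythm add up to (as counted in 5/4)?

10.5

One quarter-note beat = 2 eighth notes.
In eighth notes: half = 4; quarter tied to eighth (quarter + eighth) = 3; quarter = 2; dotted quarter note = 3; dotted half = 6; eighth tied to quarter (eighth + quarter) = 3.
Altogether 4 + 3 + 2 + 3 + 6 + 3 = 21.
21 ÷ 2 = 10.5 beats.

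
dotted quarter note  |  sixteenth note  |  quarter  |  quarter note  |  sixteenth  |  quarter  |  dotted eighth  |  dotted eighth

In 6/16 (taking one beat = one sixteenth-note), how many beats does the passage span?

26

One sixteenth-note beat = 2 thirty-second notes.
Each duration in thirty-second notes: dotted quarter note = 12; sixteenth note = 2; quarter = 8; quarter note = 8; sixteenth = 2; quarter = 8; dotted eighth = 6; dotted eighth = 6.
Total: 12 + 2 + 8 + 8 + 2 + 8 + 6 + 6 = 52.
52 ÷ 2 = 26 beats.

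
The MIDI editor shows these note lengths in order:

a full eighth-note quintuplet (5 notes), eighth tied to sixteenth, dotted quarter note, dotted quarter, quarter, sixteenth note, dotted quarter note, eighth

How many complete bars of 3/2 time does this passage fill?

1

One bar of 3/2 = 24 sixteenth notes.
In sixteenth notes: a full eighth-note quintuplet (5 notes) (five quintuplet eighths span one half) = 8; eighth tied to sixteenth (eighth + sixteenth) = 3; dotted quarter note = 6; dotted quarter = 6; quarter = 4; sixteenth note = 1; dotted quarter note = 6; eighth = 2.
Adding: 8 + 3 + 6 + 6 + 4 + 1 + 6 + 2 = 36.
36 ÷ 24 = 1 complete bar with 12 left over.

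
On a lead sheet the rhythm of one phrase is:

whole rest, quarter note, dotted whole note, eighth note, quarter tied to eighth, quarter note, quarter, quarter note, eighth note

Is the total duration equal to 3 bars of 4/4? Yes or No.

One bar of 4/4 = 8 eighth notes, so 3 bars = 24.
In eighth notes: whole rest = 8; quarter note = 2; dotted whole note = 12; eighth note = 1; quarter tied to eighth (quarter + eighth) = 3; quarter note = 2; quarter = 2; quarter note = 2; eighth note = 1.
Adding: 8 + 2 + 12 + 1 + 3 + 2 + 2 + 2 + 1 = 33.
33 exceeds 24, so the answer is No.

No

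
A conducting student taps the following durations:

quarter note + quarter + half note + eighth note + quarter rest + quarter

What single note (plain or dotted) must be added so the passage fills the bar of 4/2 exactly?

The bar of 4/2 = 16 eighth notes.
Express everything in eighth notes: quarter note = 2; quarter = 2; half note = 4; eighth note = 1; quarter rest = 2; quarter = 2.
Altogether 2 + 2 + 4 + 1 + 2 + 2 = 13.
Remaining: 16 − 13 = 3 eighth notes, which is a dotted quarter note.

dotted quarter note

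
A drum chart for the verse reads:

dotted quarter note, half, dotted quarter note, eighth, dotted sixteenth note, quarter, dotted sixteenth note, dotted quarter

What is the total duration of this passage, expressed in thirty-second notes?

70

Express everything in thirty-second notes: dotted quarter note = 12; half = 16; dotted quarter note = 12; eighth = 4; dotted sixteenth note = 3; quarter = 8; dotted sixteenth note = 3; dotted quarter = 12.
Adding: 12 + 16 + 12 + 4 + 3 + 8 + 3 + 12 = 70 thirty-second notes.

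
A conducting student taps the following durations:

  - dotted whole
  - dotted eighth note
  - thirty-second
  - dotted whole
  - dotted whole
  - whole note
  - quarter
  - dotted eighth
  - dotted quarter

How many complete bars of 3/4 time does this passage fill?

8

One bar of 3/4 = 24 thirty-second notes.
Express everything in thirty-second notes: dotted whole = 48; dotted eighth note = 6; thirty-second = 1; dotted whole = 48; dotted whole = 48; whole note = 32; quarter = 8; dotted eighth = 6; dotted quarter = 12.
Altogether 48 + 6 + 1 + 48 + 48 + 32 + 8 + 6 + 12 = 209.
209 ÷ 24 = 8 complete bars with 17 left over.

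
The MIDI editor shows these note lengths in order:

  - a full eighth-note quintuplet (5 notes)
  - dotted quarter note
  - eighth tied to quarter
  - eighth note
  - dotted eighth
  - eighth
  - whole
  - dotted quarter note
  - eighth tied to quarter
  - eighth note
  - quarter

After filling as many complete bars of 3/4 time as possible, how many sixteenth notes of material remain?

One bar of 3/4 = 12 sixteenth notes.
Convert each value to sixteenth notes: a full eighth-note quintuplet (5 notes) (five quintuplet eighths span one half) = 8; dotted quarter note = 6; eighth tied to quarter (eighth + quarter) = 6; eighth note = 2; dotted eighth = 3; eighth = 2; whole = 16; dotted quarter note = 6; eighth tied to quarter (eighth + quarter) = 6; eighth note = 2; quarter = 4.
Total: 8 + 6 + 6 + 2 + 3 + 2 + 16 + 6 + 6 + 2 + 4 = 61.
61 ÷ 12 = 5 complete bars with 1 sixteenth note remaining.

1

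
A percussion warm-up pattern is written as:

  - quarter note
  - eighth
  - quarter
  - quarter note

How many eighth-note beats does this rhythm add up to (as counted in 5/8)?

One eighth-note beat = 2 sixteenth notes.
Each duration in sixteenth notes: quarter note = 4; eighth = 2; quarter = 4; quarter note = 4.
Sum: 4 + 2 + 4 + 4 = 14.
14 ÷ 2 = 7 beats.

7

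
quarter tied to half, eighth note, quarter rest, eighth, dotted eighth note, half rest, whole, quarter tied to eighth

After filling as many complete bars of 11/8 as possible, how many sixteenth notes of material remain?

One bar of 11/8 = 22 sixteenth notes.
Each duration in sixteenth notes: quarter tied to half (quarter + half) = 12; eighth note = 2; quarter rest = 4; eighth = 2; dotted eighth note = 3; half rest = 8; whole = 16; quarter tied to eighth (quarter + eighth) = 6.
Sum: 12 + 2 + 4 + 2 + 3 + 8 + 16 + 6 = 53.
53 ÷ 22 = 2 complete bars with 9 sixteenth notes remaining.

9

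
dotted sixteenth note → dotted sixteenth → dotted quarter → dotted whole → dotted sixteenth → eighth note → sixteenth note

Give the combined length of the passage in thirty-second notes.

Express everything in thirty-second notes: dotted sixteenth note = 3; dotted sixteenth = 3; dotted quarter = 12; dotted whole = 48; dotted sixteenth = 3; eighth note = 4; sixteenth note = 2.
Total: 3 + 3 + 12 + 48 + 3 + 4 + 2 = 75 thirty-second notes.

75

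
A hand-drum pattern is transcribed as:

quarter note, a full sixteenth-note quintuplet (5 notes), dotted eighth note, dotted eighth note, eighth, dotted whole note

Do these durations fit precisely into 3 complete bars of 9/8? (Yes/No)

No

One bar of 9/8 = 18 sixteenth notes, so 3 bars = 54.
Working in sixteenth notes: quarter note = 4; a full sixteenth-note quintuplet (5 notes) (five quintuplet sixteenths span one quarter) = 4; dotted eighth note = 3; dotted eighth note = 3; eighth = 2; dotted whole note = 24.
Total: 4 + 4 + 3 + 3 + 2 + 24 = 40.
40 falls short of 54, so the answer is No.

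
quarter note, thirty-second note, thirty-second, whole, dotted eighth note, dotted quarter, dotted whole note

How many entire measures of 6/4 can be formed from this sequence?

One bar of 6/4 = 48 thirty-second notes.
Convert each value to thirty-second notes: quarter note = 8; thirty-second note = 1; thirty-second = 1; whole = 32; dotted eighth note = 6; dotted quarter = 12; dotted whole note = 48.
Total: 8 + 1 + 1 + 32 + 6 + 12 + 48 = 108.
108 ÷ 48 = 2 complete bars with 12 left over.

2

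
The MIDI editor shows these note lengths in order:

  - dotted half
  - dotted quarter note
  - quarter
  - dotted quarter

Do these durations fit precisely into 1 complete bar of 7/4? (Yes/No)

Yes

One bar of 7/4 = 14 eighth notes.
In eighth notes: dotted half = 6; dotted quarter note = 3; quarter = 2; dotted quarter = 3.
Sum: 6 + 3 + 2 + 3 = 14.
14 equals 14, so the answer is Yes.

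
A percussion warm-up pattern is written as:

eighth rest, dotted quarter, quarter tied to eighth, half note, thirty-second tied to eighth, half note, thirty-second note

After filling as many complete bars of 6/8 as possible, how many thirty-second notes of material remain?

One bar of 6/8 = 24 thirty-second notes.
In thirty-second notes: eighth rest = 4; dotted quarter = 12; quarter tied to eighth (quarter + eighth) = 12; half note = 16; thirty-second tied to eighth (thirty-second + eighth) = 5; half note = 16; thirty-second note = 1.
Sum: 4 + 12 + 12 + 16 + 5 + 16 + 1 = 66.
66 ÷ 24 = 2 complete bars with 18 thirty-second notes remaining.

18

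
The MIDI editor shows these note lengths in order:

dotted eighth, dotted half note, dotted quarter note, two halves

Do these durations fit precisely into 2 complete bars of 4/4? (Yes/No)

No

One bar of 4/4 = 16 sixteenth notes, so 2 bars = 32.
Working in sixteenth notes: dotted eighth = 3; dotted half note = 12; dotted quarter note = 6; half = 8; half = 8.
Total: 3 + 12 + 6 + 8 + 8 = 37.
37 exceeds 32, so the answer is No.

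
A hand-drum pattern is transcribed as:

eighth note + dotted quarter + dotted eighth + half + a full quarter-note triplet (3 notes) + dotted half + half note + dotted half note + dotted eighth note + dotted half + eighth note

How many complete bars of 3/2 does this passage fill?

One bar of 3/2 = 24 sixteenth notes.
Working in sixteenth notes: eighth note = 2; dotted quarter = 6; dotted eighth = 3; half = 8; a full quarter-note triplet (3 notes) (three triplet quarters span one half) = 8; dotted half = 12; half note = 8; dotted half note = 12; dotted eighth note = 3; dotted half = 12; eighth note = 2.
Altogether 2 + 6 + 3 + 8 + 8 + 12 + 8 + 12 + 3 + 12 + 2 = 76.
76 ÷ 24 = 3 complete bars with 4 left over.

3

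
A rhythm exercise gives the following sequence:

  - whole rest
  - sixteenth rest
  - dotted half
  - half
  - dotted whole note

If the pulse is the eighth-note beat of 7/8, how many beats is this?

One eighth-note beat = 2 sixteenth notes.
Each duration in sixteenth notes: whole rest = 16; sixteenth rest = 1; dotted half = 12; half = 8; dotted whole note = 24.
Total: 16 + 1 + 12 + 8 + 24 = 61.
61 ÷ 2 = 30.5 beats.

30.5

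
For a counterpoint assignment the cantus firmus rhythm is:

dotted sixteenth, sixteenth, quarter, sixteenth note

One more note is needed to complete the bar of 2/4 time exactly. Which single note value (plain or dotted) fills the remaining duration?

thirty-second note

The bar of 2/4 = 16 thirty-second notes.
Each duration in thirty-second notes: dotted sixteenth = 3; sixteenth = 2; quarter = 8; sixteenth note = 2.
Adding: 3 + 2 + 8 + 2 = 15.
Remaining: 16 − 15 = 1 thirty-second note, which is a thirty-second note.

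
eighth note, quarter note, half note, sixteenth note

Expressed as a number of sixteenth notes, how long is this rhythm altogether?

Express everything in sixteenth notes: eighth note = 2; quarter note = 4; half note = 8; sixteenth note = 1.
Altogether 2 + 4 + 8 + 1 = 15 sixteenth notes.

15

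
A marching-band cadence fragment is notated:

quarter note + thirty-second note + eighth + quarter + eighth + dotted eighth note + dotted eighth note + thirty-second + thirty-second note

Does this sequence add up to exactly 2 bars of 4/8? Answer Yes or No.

No

One bar of 4/8 = 16 thirty-second notes, so 2 bars = 32.
Express everything in thirty-second notes: quarter note = 8; thirty-second note = 1; eighth = 4; quarter = 8; eighth = 4; dotted eighth note = 6; dotted eighth note = 6; thirty-second = 1; thirty-second note = 1.
Altogether 8 + 1 + 4 + 8 + 4 + 6 + 6 + 1 + 1 = 39.
39 exceeds 32, so the answer is No.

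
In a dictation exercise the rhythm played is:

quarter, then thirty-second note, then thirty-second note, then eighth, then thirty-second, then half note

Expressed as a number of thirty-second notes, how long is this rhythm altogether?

Each duration in thirty-second notes: quarter = 8; thirty-second note = 1; thirty-second note = 1; eighth = 4; thirty-second = 1; half note = 16.
Adding: 8 + 1 + 1 + 4 + 1 + 16 = 31 thirty-second notes.

31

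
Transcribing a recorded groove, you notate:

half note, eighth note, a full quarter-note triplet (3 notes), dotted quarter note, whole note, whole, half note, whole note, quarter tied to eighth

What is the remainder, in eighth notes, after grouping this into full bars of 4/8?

3

One bar of 4/8 = 4 eighth notes.
Each duration in eighth notes: half note = 4; eighth note = 1; a full quarter-note triplet (3 notes) (three triplet quarters span one half) = 4; dotted quarter note = 3; whole note = 8; whole = 8; half note = 4; whole note = 8; quarter tied to eighth (quarter + eighth) = 3.
Adding: 4 + 1 + 4 + 3 + 8 + 8 + 4 + 8 + 3 = 43.
43 ÷ 4 = 10 complete bars with 3 eighth notes remaining.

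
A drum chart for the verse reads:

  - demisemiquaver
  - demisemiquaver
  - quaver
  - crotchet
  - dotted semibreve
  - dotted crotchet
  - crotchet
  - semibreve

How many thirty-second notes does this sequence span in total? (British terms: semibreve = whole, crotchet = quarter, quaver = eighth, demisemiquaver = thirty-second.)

114

Convert each value to thirty-second notes: demisemiquaver = 1; demisemiquaver = 1; quaver = 4; crotchet = 8; dotted semibreve = 48; dotted crotchet = 12; crotchet = 8; semibreve = 32.
Total: 1 + 1 + 4 + 8 + 48 + 12 + 8 + 32 = 114 thirty-second notes.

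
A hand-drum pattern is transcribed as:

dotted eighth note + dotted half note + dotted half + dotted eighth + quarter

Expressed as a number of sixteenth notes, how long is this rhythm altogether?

In sixteenth notes: dotted eighth note = 3; dotted half note = 12; dotted half = 12; dotted eighth = 3; quarter = 4.
Total: 3 + 12 + 12 + 3 + 4 = 34 sixteenth notes.

34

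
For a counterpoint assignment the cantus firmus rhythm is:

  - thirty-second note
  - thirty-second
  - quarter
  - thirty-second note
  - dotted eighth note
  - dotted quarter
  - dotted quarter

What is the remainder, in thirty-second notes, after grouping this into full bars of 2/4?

9

One bar of 2/4 = 16 thirty-second notes.
Each duration in thirty-second notes: thirty-second note = 1; thirty-second = 1; quarter = 8; thirty-second note = 1; dotted eighth note = 6; dotted quarter = 12; dotted quarter = 12.
Sum: 1 + 1 + 8 + 1 + 6 + 12 + 12 = 41.
41 ÷ 16 = 2 complete bars with 9 thirty-second notes remaining.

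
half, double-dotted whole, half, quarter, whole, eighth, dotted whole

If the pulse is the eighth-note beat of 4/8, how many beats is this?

One eighth-note beat = 2 sixteenth notes.
Convert each value to sixteenth notes: half = 8; double-dotted whole = 28; half = 8; quarter = 4; whole = 16; eighth = 2; dotted whole = 24.
Altogether 8 + 28 + 8 + 4 + 16 + 2 + 24 = 90.
90 ÷ 2 = 45 beats.

45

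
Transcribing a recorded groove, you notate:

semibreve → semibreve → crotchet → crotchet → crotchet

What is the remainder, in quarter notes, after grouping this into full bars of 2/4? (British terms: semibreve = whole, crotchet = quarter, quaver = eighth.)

One bar of 2/4 = 2 quarter notes.
Convert each value to quarter notes: semibreve = 4; semibreve = 4; crotchet = 1; crotchet = 1; crotchet = 1.
Sum: 4 + 4 + 1 + 1 + 1 = 11.
11 ÷ 2 = 5 complete bars with 1 quarter note remaining.

1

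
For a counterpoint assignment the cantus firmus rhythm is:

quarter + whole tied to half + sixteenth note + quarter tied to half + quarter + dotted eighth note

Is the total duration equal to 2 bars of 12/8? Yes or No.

One bar of 12/8 = 24 sixteenth notes, so 2 bars = 48.
Express everything in sixteenth notes: quarter = 4; whole tied to half (whole + half) = 24; sixteenth note = 1; quarter tied to half (quarter + half) = 12; quarter = 4; dotted eighth note = 3.
Total: 4 + 24 + 1 + 12 + 4 + 3 = 48.
48 equals 48, so the answer is Yes.

Yes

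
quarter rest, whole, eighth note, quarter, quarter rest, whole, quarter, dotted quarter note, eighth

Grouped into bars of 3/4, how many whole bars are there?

One bar of 3/4 = 6 eighth notes.
Express everything in eighth notes: quarter rest = 2; whole = 8; eighth note = 1; quarter = 2; quarter rest = 2; whole = 8; quarter = 2; dotted quarter note = 3; eighth = 1.
Sum: 2 + 8 + 1 + 2 + 2 + 8 + 2 + 3 + 1 = 29.
29 ÷ 6 = 4 complete bars with 5 left over.

4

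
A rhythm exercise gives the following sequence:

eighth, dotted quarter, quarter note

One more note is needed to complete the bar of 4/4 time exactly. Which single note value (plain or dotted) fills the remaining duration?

The bar of 4/4 = 8 eighth notes.
Express everything in eighth notes: eighth = 1; dotted quarter = 3; quarter note = 2.
Total: 1 + 3 + 2 = 6.
Remaining: 8 − 6 = 2 eighth notes, which is a quarter note.

quarter note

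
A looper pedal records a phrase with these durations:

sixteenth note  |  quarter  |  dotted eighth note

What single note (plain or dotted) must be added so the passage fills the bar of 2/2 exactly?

The bar of 2/2 = 16 sixteenth notes.
Express everything in sixteenth notes: sixteenth note = 1; quarter = 4; dotted eighth note = 3.
Adding: 1 + 4 + 3 = 8.
Remaining: 16 − 8 = 8 sixteenth notes, which is a half note.

half note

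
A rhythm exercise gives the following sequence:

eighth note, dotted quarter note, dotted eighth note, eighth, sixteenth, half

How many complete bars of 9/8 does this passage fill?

One bar of 9/8 = 18 sixteenth notes.
In sixteenth notes: eighth note = 2; dotted quarter note = 6; dotted eighth note = 3; eighth = 2; sixteenth = 1; half = 8.
Sum: 2 + 6 + 3 + 2 + 1 + 8 = 22.
22 ÷ 18 = 1 complete bar with 4 left over.

1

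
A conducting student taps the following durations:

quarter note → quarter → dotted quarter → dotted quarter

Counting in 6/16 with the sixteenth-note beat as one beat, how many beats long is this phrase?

One sixteenth-note beat = 2 thirty-second notes.
Each duration in thirty-second notes: quarter note = 8; quarter = 8; dotted quarter = 12; dotted quarter = 12.
Altogether 8 + 8 + 12 + 12 = 40.
40 ÷ 2 = 20 beats.

20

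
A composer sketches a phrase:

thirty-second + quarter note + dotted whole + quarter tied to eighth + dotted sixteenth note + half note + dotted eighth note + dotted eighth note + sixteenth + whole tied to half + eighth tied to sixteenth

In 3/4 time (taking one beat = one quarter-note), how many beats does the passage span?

19.5

One quarter-note beat = 8 thirty-second notes.
Convert each value to thirty-second notes: thirty-second = 1; quarter note = 8; dotted whole = 48; quarter tied to eighth (quarter + eighth) = 12; dotted sixteenth note = 3; half note = 16; dotted eighth note = 6; dotted eighth note = 6; sixteenth = 2; whole tied to half (whole + half) = 48; eighth tied to sixteenth (eighth + sixteenth) = 6.
Altogether 1 + 8 + 48 + 12 + 3 + 16 + 6 + 6 + 2 + 48 + 6 = 156.
156 ÷ 8 = 19.5 beats.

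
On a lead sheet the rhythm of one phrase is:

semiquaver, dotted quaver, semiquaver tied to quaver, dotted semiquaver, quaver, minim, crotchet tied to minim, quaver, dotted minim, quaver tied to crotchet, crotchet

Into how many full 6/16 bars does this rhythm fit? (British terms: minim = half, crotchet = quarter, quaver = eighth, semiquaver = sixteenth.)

One bar of 6/16 = 12 thirty-second notes.
Each duration in thirty-second notes: semiquaver = 2; dotted quaver = 6; semiquaver tied to quaver (semiquaver + quaver) = 6; dotted semiquaver = 3; quaver = 4; minim = 16; crotchet tied to minim (crotchet + minim) = 24; quaver = 4; dotted minim = 24; quaver tied to crotchet (quaver + crotchet) = 12; crotchet = 8.
Altogether 2 + 6 + 6 + 3 + 4 + 16 + 24 + 4 + 24 + 12 + 8 = 109.
109 ÷ 12 = 9 complete bars with 1 left over.

9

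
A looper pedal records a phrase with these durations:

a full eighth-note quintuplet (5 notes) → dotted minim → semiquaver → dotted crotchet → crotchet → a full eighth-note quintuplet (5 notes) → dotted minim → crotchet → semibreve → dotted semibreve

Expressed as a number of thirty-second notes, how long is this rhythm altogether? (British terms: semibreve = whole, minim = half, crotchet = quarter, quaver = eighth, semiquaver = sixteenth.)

In thirty-second notes: a full eighth-note quintuplet (5 notes) (five quintuplet eighths span one half) = 16; dotted minim = 24; semiquaver = 2; dotted crotchet = 12; crotchet = 8; a full eighth-note quintuplet (5 notes) (five quintuplet eighths span one half) = 16; dotted minim = 24; crotchet = 8; semibreve = 32; dotted semibreve = 48.
Altogether 16 + 24 + 2 + 12 + 8 + 16 + 24 + 8 + 32 + 48 = 190 thirty-second notes.

190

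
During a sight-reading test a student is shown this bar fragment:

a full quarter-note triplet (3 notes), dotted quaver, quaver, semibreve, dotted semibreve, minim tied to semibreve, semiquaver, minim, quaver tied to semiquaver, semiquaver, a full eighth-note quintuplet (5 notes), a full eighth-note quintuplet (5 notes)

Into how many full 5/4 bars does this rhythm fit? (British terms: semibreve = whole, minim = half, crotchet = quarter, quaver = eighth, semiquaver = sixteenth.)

One bar of 5/4 = 20 sixteenth notes.
Express everything in sixteenth notes: a full quarter-note triplet (3 notes) (three triplet quarters span one half) = 8; dotted quaver = 3; quaver = 2; semibreve = 16; dotted semibreve = 24; minim tied to semibreve (minim + semibreve) = 24; semiquaver = 1; minim = 8; quaver tied to semiquaver (quaver + semiquaver) = 3; semiquaver = 1; a full eighth-note quintuplet (5 notes) (five quintuplet eighths span one half) = 8; a full eighth-note quintuplet (5 notes) (five quintuplet eighths span one half) = 8.
Total: 8 + 3 + 2 + 16 + 24 + 24 + 1 + 8 + 3 + 1 + 8 + 8 = 106.
106 ÷ 20 = 5 complete bars with 6 left over.

5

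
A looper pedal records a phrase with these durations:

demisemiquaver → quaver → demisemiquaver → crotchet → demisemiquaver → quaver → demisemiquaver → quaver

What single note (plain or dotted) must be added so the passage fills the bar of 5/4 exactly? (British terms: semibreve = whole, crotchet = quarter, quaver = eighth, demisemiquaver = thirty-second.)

half note

The bar of 5/4 = 40 thirty-second notes.
Each duration in thirty-second notes: demisemiquaver = 1; quaver = 4; demisemiquaver = 1; crotchet = 8; demisemiquaver = 1; quaver = 4; demisemiquaver = 1; quaver = 4.
Adding: 1 + 4 + 1 + 8 + 1 + 4 + 1 + 4 = 24.
Remaining: 40 − 24 = 16 thirty-second notes, which is a half note.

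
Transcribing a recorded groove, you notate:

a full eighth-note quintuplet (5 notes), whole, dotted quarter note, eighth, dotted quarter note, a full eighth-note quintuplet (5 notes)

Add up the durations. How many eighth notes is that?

23

In eighth notes: a full eighth-note quintuplet (5 notes) (five quintuplet eighths span one half) = 4; whole = 8; dotted quarter note = 3; eighth = 1; dotted quarter note = 3; a full eighth-note quintuplet (5 notes) (five quintuplet eighths span one half) = 4.
Altogether 4 + 8 + 3 + 1 + 3 + 4 = 23 eighth notes.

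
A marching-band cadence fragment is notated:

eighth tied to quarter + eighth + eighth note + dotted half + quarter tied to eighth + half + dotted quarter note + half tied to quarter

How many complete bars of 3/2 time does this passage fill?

One bar of 3/2 = 12 eighth notes.
In eighth notes: eighth tied to quarter (eighth + quarter) = 3; eighth = 1; eighth note = 1; dotted half = 6; quarter tied to eighth (quarter + eighth) = 3; half = 4; dotted quarter note = 3; half tied to quarter (half + quarter) = 6.
Total: 3 + 1 + 1 + 6 + 3 + 4 + 3 + 6 = 27.
27 ÷ 12 = 2 complete bars with 3 left over.

2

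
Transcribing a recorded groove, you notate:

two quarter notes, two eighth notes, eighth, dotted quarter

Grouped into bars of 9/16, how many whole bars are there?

2

One bar of 9/16 = 9 sixteenth notes.
Working in sixteenth notes: quarter note = 4; quarter note = 4; eighth note = 2; eighth note = 2; eighth = 2; dotted quarter = 6.
Adding: 4 + 4 + 2 + 2 + 2 + 6 = 20.
20 ÷ 9 = 2 complete bars with 2 left over.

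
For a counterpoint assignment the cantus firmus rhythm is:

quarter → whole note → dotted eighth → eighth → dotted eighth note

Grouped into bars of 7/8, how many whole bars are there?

One bar of 7/8 = 14 sixteenth notes.
Express everything in sixteenth notes: quarter = 4; whole note = 16; dotted eighth = 3; eighth = 2; dotted eighth note = 3.
Total: 4 + 16 + 3 + 2 + 3 = 28.
28 ÷ 14 = 2 complete bars with 0 left over.

2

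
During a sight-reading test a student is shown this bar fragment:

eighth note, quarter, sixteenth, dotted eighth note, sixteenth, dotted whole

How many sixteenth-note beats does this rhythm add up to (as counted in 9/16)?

35

One sixteenth-note beat = 2 thirty-second notes.
In thirty-second notes: eighth note = 4; quarter = 8; sixteenth = 2; dotted eighth note = 6; sixteenth = 2; dotted whole = 48.
Sum: 4 + 8 + 2 + 6 + 2 + 48 = 70.
70 ÷ 2 = 35 beats.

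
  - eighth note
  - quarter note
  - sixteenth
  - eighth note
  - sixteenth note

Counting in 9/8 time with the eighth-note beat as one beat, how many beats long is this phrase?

One eighth-note beat = 2 sixteenth notes.
In sixteenth notes: eighth note = 2; quarter note = 4; sixteenth = 1; eighth note = 2; sixteenth note = 1.
Total: 2 + 4 + 1 + 2 + 1 = 10.
10 ÷ 2 = 5 beats.

5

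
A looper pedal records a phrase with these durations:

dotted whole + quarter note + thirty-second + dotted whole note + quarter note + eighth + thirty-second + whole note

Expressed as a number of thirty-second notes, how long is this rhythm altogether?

150

Each duration in thirty-second notes: dotted whole = 48; quarter note = 8; thirty-second = 1; dotted whole note = 48; quarter note = 8; eighth = 4; thirty-second = 1; whole note = 32.
Adding: 48 + 8 + 1 + 48 + 8 + 4 + 1 + 32 = 150 thirty-second notes.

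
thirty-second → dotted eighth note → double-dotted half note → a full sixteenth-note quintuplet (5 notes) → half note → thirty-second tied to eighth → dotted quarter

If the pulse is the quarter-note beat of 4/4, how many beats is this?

One quarter-note beat = 8 thirty-second notes.
Working in thirty-second notes: thirty-second = 1; dotted eighth note = 6; double-dotted half note = 28; a full sixteenth-note quintuplet (5 notes) (five quintuplet sixteenths span one quarter) = 8; half note = 16; thirty-second tied to eighth (thirty-second + eighth) = 5; dotted quarter = 12.
Altogether 1 + 6 + 28 + 8 + 16 + 5 + 12 = 76.
76 ÷ 8 = 9.5 beats.

9.5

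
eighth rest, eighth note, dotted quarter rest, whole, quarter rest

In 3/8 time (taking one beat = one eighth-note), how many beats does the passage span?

One eighth-note beat = 2 sixteenth notes.
Convert each value to sixteenth notes: eighth rest = 2; eighth note = 2; dotted quarter rest = 6; whole = 16; quarter rest = 4.
Adding: 2 + 2 + 6 + 16 + 4 = 30.
30 ÷ 2 = 15 beats.

15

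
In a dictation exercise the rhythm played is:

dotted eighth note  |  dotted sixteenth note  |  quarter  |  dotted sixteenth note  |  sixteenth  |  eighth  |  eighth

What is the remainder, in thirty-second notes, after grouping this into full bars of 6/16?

One bar of 6/16 = 12 thirty-second notes.
Working in thirty-second notes: dotted eighth note = 6; dotted sixteenth note = 3; quarter = 8; dotted sixteenth note = 3; sixteenth = 2; eighth = 4; eighth = 4.
Altogether 6 + 3 + 8 + 3 + 2 + 4 + 4 = 30.
30 ÷ 12 = 2 complete bars with 6 thirty-second notes remaining.

6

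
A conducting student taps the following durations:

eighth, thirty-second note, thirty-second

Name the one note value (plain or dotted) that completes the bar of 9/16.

dotted quarter note

The bar of 9/16 = 18 thirty-second notes.
Express everything in thirty-second notes: eighth = 4; thirty-second note = 1; thirty-second = 1.
Altogether 4 + 1 + 1 = 6.
Remaining: 18 − 6 = 12 thirty-second notes, which is a dotted quarter note.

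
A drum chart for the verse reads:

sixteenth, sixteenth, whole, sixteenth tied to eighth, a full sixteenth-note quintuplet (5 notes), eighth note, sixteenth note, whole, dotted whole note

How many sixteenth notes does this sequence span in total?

68

Express everything in sixteenth notes: sixteenth = 1; sixteenth = 1; whole = 16; sixteenth tied to eighth (sixteenth + eighth) = 3; a full sixteenth-note quintuplet (5 notes) (five quintuplet sixteenths span one quarter) = 4; eighth note = 2; sixteenth note = 1; whole = 16; dotted whole note = 24.
Total: 1 + 1 + 16 + 3 + 4 + 2 + 1 + 16 + 24 = 68 sixteenth notes.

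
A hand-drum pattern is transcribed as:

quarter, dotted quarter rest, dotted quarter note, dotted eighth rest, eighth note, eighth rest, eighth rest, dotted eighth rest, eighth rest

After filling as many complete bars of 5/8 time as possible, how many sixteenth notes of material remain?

0

One bar of 5/8 = 10 sixteenth notes.
Each duration in sixteenth notes: quarter = 4; dotted quarter rest = 6; dotted quarter note = 6; dotted eighth rest = 3; eighth note = 2; eighth rest = 2; eighth rest = 2; dotted eighth rest = 3; eighth rest = 2.
Sum: 4 + 6 + 6 + 3 + 2 + 2 + 2 + 3 + 2 = 30.
30 ÷ 10 = 3 complete bars with 0 sixteenth notes remaining.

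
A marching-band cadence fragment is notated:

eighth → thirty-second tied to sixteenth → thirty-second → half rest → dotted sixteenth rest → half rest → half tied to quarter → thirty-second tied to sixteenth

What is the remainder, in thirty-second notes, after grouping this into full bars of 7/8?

14

One bar of 7/8 = 28 thirty-second notes.
Convert each value to thirty-second notes: eighth = 4; thirty-second tied to sixteenth (thirty-second + sixteenth) = 3; thirty-second = 1; half rest = 16; dotted sixteenth rest = 3; half rest = 16; half tied to quarter (half + quarter) = 24; thirty-second tied to sixteenth (thirty-second + sixteenth) = 3.
Sum: 4 + 3 + 1 + 16 + 3 + 16 + 24 + 3 = 70.
70 ÷ 28 = 2 complete bars with 14 thirty-second notes remaining.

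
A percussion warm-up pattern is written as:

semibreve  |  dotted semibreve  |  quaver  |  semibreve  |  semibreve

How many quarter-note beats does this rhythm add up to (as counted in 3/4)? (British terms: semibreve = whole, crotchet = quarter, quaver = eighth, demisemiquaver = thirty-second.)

18.5

One quarter-note beat = 2 eighth notes.
Convert each value to eighth notes: semibreve = 8; dotted semibreve = 12; quaver = 1; semibreve = 8; semibreve = 8.
Altogether 8 + 12 + 1 + 8 + 8 = 37.
37 ÷ 2 = 18.5 beats.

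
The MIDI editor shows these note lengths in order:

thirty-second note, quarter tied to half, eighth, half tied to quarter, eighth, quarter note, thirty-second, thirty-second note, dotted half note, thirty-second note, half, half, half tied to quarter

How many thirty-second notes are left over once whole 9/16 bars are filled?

4

One bar of 9/16 = 18 thirty-second notes.
In thirty-second notes: thirty-second note = 1; quarter tied to half (quarter + half) = 24; eighth = 4; half tied to quarter (half + quarter) = 24; eighth = 4; quarter note = 8; thirty-second = 1; thirty-second note = 1; dotted half note = 24; thirty-second note = 1; half = 16; half = 16; half tied to quarter (half + quarter) = 24.
Total: 1 + 24 + 4 + 24 + 4 + 8 + 1 + 1 + 24 + 1 + 16 + 16 + 24 = 148.
148 ÷ 18 = 8 complete bars with 4 thirty-second notes remaining.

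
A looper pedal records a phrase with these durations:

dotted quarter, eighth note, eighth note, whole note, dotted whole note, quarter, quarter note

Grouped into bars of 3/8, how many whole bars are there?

9

One bar of 3/8 = 3 eighth notes.
Convert each value to eighth notes: dotted quarter = 3; eighth note = 1; eighth note = 1; whole note = 8; dotted whole note = 12; quarter = 2; quarter note = 2.
Total: 3 + 1 + 1 + 8 + 12 + 2 + 2 = 29.
29 ÷ 3 = 9 complete bars with 2 left over.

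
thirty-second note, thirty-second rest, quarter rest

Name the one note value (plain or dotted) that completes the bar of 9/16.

quarter note

The bar of 9/16 = 18 thirty-second notes.
Each duration in thirty-second notes: thirty-second note = 1; thirty-second rest = 1; quarter rest = 8.
Sum: 1 + 1 + 8 = 10.
Remaining: 18 − 10 = 8 thirty-second notes, which is a quarter note.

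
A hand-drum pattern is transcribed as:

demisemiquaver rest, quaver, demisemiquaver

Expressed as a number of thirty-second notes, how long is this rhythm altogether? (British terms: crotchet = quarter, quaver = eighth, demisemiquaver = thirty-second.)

Convert each value to thirty-second notes: demisemiquaver rest = 1; quaver = 4; demisemiquaver = 1.
Total: 1 + 4 + 1 = 6 thirty-second notes.

6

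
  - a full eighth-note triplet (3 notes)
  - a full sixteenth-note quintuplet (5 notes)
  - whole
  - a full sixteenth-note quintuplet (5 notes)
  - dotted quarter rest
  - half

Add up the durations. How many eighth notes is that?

21

Working in eighth notes: a full eighth-note triplet (3 notes) (three triplet eighths span one quarter) = 2; a full sixteenth-note quintuplet (5 notes) (five quintuplet sixteenths span one quarter) = 2; whole = 8; a full sixteenth-note quintuplet (5 notes) (five quintuplet sixteenths span one quarter) = 2; dotted quarter rest = 3; half = 4.
Sum: 2 + 2 + 8 + 2 + 3 + 4 = 21 eighth notes.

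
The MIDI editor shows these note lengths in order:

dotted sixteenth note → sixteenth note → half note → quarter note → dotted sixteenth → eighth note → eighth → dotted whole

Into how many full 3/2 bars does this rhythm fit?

1

One bar of 3/2 = 48 thirty-second notes.
Convert each value to thirty-second notes: dotted sixteenth note = 3; sixteenth note = 2; half note = 16; quarter note = 8; dotted sixteenth = 3; eighth note = 4; eighth = 4; dotted whole = 48.
Total: 3 + 2 + 16 + 8 + 3 + 4 + 4 + 48 = 88.
88 ÷ 48 = 1 complete bar with 40 left over.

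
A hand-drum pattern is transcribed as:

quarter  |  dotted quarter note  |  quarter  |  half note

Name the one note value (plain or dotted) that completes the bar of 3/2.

eighth note

The bar of 3/2 = 12 eighth notes.
Working in eighth notes: quarter = 2; dotted quarter note = 3; quarter = 2; half note = 4.
Adding: 2 + 3 + 2 + 4 = 11.
Remaining: 12 − 11 = 1 eighth note, which is a eighth note.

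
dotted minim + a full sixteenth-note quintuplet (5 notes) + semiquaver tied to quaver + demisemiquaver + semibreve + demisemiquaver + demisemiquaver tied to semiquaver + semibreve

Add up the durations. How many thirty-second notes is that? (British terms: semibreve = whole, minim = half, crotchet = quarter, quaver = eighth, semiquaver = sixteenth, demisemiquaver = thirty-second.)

Each duration in thirty-second notes: dotted minim = 24; a full sixteenth-note quintuplet (5 notes) (five quintuplet sixteenths span one quarter) = 8; semiquaver tied to quaver (semiquaver + quaver) = 6; demisemiquaver = 1; semibreve = 32; demisemiquaver = 1; demisemiquaver tied to semiquaver (demisemiquaver + semiquaver) = 3; semibreve = 32.
Altogether 24 + 8 + 6 + 1 + 32 + 1 + 3 + 32 = 107 thirty-second notes.

107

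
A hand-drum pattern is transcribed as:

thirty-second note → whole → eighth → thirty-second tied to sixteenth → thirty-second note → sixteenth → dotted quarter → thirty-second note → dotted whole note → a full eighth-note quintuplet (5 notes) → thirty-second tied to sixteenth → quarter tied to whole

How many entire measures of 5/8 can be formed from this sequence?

One bar of 5/8 = 20 thirty-second notes.
Working in thirty-second notes: thirty-second note = 1; whole = 32; eighth = 4; thirty-second tied to sixteenth (thirty-second + sixteenth) = 3; thirty-second note = 1; sixteenth = 2; dotted quarter = 12; thirty-second note = 1; dotted whole note = 48; a full eighth-note quintuplet (5 notes) (five quintuplet eighths span one half) = 16; thirty-second tied to sixteenth (thirty-second + sixteenth) = 3; quarter tied to whole (quarter + whole) = 40.
Adding: 1 + 32 + 4 + 3 + 1 + 2 + 12 + 1 + 48 + 16 + 3 + 40 = 163.
163 ÷ 20 = 8 complete bars with 3 left over.

8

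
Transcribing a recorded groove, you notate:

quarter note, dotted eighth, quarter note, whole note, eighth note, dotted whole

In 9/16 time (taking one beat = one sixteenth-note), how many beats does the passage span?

53

One sixteenth-note beat = 2 thirty-second notes.
In thirty-second notes: quarter note = 8; dotted eighth = 6; quarter note = 8; whole note = 32; eighth note = 4; dotted whole = 48.
Altogether 8 + 6 + 8 + 32 + 4 + 48 = 106.
106 ÷ 2 = 53 beats.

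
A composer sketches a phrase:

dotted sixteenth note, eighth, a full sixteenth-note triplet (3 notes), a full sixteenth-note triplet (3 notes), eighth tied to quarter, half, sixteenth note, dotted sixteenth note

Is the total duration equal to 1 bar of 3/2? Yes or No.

One bar of 3/2 = 48 thirty-second notes.
Working in thirty-second notes: dotted sixteenth note = 3; eighth = 4; a full sixteenth-note triplet (3 notes) (three triplet sixteenths span one eighth) = 4; a full sixteenth-note triplet (3 notes) (three triplet sixteenths span one eighth) = 4; eighth tied to quarter (eighth + quarter) = 12; half = 16; sixteenth note = 2; dotted sixteenth note = 3.
Altogether 3 + 4 + 4 + 4 + 12 + 16 + 2 + 3 = 48.
48 equals 48, so the answer is Yes.

Yes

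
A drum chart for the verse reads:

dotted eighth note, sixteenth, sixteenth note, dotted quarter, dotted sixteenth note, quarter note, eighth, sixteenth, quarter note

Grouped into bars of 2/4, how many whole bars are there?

One bar of 2/4 = 16 thirty-second notes.
In thirty-second notes: dotted eighth note = 6; sixteenth = 2; sixteenth note = 2; dotted quarter = 12; dotted sixteenth note = 3; quarter note = 8; eighth = 4; sixteenth = 2; quarter note = 8.
Sum: 6 + 2 + 2 + 12 + 3 + 8 + 4 + 2 + 8 = 47.
47 ÷ 16 = 2 complete bars with 15 left over.

2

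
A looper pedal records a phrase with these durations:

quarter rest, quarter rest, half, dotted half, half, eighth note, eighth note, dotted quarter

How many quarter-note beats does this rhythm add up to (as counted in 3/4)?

One quarter-note beat = 2 eighth notes.
Convert each value to eighth notes: quarter rest = 2; quarter rest = 2; half = 4; dotted half = 6; half = 4; eighth note = 1; eighth note = 1; dotted quarter = 3.
Adding: 2 + 2 + 4 + 6 + 4 + 1 + 1 + 3 = 23.
23 ÷ 2 = 11.5 beats.

11.5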